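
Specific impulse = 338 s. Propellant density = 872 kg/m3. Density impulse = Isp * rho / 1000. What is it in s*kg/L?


rho*Isp = 338 * 872 / 1000 = 295 s*kg/L

295 s*kg/L


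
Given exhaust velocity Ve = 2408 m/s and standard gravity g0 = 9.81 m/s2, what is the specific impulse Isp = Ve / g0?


Isp = Ve / g0 = 2408 / 9.81 = 245.5 s

245.5 s


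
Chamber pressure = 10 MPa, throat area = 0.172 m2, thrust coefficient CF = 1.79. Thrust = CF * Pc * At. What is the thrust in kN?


F = 1.79 * 10e6 * 0.172 = 3.0788e+06 N = 3078.8 kN

3078.8 kN


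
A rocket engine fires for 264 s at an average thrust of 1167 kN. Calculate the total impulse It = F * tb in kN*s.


It = 1167 * 264 = 308088 kN*s

308088 kN*s


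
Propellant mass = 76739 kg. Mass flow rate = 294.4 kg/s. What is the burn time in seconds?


tb = 76739 / 294.4 = 260.7 s

260.7 s


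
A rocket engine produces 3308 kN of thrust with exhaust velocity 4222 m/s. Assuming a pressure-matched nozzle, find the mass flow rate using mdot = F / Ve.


mdot = F / Ve = 3308000 / 4222 = 783.5 kg/s

783.5 kg/s


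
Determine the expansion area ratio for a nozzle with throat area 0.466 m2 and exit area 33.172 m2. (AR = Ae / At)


AR = 33.172 / 0.466 = 71.2

71.2


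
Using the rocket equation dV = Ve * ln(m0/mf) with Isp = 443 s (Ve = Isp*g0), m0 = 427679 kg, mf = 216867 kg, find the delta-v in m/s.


Ve = 443 * 9.81 = 4345.83 m/s
dV = 4345.83 * ln(427679/216867) = 2951 m/s

2951 m/s


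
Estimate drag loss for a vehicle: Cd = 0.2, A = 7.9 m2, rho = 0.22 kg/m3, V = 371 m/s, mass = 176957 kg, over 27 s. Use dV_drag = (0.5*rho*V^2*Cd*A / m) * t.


D = 0.5 * 0.22 * 371^2 * 0.2 * 7.9 = 23922.01 N
a = 23922.01 / 176957 = 0.1352 m/s2
dV = 0.1352 * 27 = 3.7 m/s

3.7 m/s


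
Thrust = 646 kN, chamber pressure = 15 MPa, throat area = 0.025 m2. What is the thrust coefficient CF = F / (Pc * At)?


CF = 646000 / (15e6 * 0.025) = 1.72

1.72


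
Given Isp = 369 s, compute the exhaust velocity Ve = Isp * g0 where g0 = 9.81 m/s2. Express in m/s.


Ve = Isp * g0 = 369 * 9.81 = 3619.9 m/s

3619.9 m/s


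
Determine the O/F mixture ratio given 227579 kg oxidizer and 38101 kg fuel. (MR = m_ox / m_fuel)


MR = 227579 / 38101 = 5.97

5.97


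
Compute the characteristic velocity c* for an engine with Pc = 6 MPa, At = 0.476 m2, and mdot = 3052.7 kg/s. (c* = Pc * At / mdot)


c* = 6e6 * 0.476 / 3052.7 = 936 m/s

936 m/s


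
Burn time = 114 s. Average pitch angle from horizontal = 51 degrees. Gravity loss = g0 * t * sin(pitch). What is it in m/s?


GL = 9.81 * 114 * sin(51 deg) = 869 m/s

869 m/s


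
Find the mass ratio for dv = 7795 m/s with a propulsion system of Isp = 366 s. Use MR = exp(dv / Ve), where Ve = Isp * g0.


Ve = 366 * 9.81 = 3590.46 m/s
MR = exp(7795 / 3590.46) = 8.767

8.767


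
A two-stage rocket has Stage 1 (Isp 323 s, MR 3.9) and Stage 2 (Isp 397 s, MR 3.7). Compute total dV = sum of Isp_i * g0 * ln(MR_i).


dV1 = 323 * 9.81 * ln(3.9) = 4312.4 m/s
dV2 = 397 * 9.81 * ln(3.7) = 5095.4 m/s
Total dV = 4312.4 + 5095.4 = 9407.8 m/s ~ 9408 m/s

9408 m/s


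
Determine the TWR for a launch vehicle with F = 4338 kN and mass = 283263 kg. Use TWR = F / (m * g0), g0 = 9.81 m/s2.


TWR = 4338000 / (283263 * 9.81) = 1.56

1.56


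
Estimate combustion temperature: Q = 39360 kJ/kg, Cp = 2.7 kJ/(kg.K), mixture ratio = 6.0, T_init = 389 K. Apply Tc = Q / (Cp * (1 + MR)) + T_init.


Tc = 39360 / (2.7 * (1 + 6.0)) + 389 = 2472 K

2472 K


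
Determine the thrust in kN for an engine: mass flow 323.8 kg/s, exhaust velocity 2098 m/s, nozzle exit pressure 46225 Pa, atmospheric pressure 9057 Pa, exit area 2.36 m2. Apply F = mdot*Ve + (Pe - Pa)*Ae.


F = 323.8 * 2098 + (46225 - 9057) * 2.36 = 767049.0 N = 767.0 kN

767.0 kN


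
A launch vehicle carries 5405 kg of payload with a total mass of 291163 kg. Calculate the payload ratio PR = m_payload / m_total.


PR = 5405 / 291163 = 0.0186

0.0186


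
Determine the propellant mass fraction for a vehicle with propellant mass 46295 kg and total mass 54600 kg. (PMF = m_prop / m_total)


PMF = 46295 / 54600 = 0.848

0.848


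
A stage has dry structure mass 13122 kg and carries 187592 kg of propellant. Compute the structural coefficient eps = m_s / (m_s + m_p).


eps = 13122 / (13122 + 187592) = 0.0654

0.0654


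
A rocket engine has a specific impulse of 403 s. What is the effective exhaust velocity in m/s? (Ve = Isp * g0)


Ve = Isp * g0 = 403 * 9.81 = 3953.4 m/s

3953.4 m/s


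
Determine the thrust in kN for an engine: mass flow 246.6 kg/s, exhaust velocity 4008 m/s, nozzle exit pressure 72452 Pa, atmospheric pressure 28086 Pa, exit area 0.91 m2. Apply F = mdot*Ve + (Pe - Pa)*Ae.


F = 246.6 * 4008 + (72452 - 28086) * 0.91 = 1.0287e+06 N = 1028.7 kN

1028.7 kN


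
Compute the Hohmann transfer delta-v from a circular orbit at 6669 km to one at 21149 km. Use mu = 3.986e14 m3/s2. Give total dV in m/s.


V1 = sqrt(mu/r1) = 7731.05 m/s
dV1 = V1*(sqrt(2*r2/(r1+r2)) - 1) = 1802.08 m/s
V2 = sqrt(mu/r2) = 4341.34 m/s
dV2 = V2*(1 - sqrt(2*r1/(r1+r2))) = 1335.22 m/s
Total dV = 3137 m/s

3137 m/s


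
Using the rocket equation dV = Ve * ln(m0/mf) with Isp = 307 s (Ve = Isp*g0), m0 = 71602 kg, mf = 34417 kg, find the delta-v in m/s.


Ve = 307 * 9.81 = 3011.67 m/s
dV = 3011.67 * ln(71602/34417) = 2206 m/s

2206 m/s


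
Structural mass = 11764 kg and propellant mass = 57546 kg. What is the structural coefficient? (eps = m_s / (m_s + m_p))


eps = 11764 / (11764 + 57546) = 0.1697

0.1697


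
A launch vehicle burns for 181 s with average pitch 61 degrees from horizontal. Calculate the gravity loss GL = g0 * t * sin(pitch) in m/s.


GL = 9.81 * 181 * sin(61 deg) = 1553 m/s

1553 m/s


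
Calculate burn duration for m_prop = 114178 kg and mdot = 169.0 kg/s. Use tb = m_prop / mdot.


tb = 114178 / 169.0 = 675.6 s

675.6 s


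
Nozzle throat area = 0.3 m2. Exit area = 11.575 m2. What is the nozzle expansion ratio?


AR = 11.575 / 0.3 = 38.6

38.6


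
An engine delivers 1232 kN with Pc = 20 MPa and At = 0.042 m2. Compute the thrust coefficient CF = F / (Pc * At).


CF = 1232000 / (20e6 * 0.042) = 1.47

1.47


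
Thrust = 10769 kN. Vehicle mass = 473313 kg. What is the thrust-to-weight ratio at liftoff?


TWR = 10769000 / (473313 * 9.81) = 2.32

2.32


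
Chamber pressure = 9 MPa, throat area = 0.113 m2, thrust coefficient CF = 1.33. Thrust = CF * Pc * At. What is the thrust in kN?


F = 1.33 * 9e6 * 0.113 = 1.3526e+06 N = 1352.6 kN

1352.6 kN


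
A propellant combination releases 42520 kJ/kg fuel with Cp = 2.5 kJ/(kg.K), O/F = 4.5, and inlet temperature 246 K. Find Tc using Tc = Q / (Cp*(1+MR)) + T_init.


Tc = 42520 / (2.5 * (1 + 4.5)) + 246 = 3338 K

3338 K


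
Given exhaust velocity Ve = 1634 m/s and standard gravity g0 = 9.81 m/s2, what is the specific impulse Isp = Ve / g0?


Isp = Ve / g0 = 1634 / 9.81 = 166.6 s

166.6 s


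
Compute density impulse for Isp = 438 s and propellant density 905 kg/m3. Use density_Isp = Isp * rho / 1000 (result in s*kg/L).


rho*Isp = 438 * 905 / 1000 = 396 s*kg/L

396 s*kg/L


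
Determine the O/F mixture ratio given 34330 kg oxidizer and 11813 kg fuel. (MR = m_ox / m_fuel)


MR = 34330 / 11813 = 2.91

2.91


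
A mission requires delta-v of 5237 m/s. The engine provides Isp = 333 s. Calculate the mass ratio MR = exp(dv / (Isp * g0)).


Ve = 333 * 9.81 = 3266.73 m/s
MR = exp(5237 / 3266.73) = 4.969

4.969


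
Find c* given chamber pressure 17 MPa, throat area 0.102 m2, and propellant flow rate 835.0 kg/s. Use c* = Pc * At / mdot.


c* = 17e6 * 0.102 / 835.0 = 2077 m/s

2077 m/s


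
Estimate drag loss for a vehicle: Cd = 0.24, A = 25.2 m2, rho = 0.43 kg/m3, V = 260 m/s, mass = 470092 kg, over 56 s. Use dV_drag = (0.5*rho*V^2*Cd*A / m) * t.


D = 0.5 * 0.43 * 260^2 * 0.24 * 25.2 = 87901.63 N
a = 87901.63 / 470092 = 0.187 m/s2
dV = 0.187 * 56 = 10.5 m/s

10.5 m/s


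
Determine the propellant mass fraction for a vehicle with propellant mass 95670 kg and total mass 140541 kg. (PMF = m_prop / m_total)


PMF = 95670 / 140541 = 0.681

0.681


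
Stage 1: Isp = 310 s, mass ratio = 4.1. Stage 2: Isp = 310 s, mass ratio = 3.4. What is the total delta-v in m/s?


dV1 = 310 * 9.81 * ln(4.1) = 4291.0 m/s
dV2 = 310 * 9.81 * ln(3.4) = 3721.6 m/s
Total dV = 4291.0 + 3721.6 = 8012.6 m/s ~ 8013 m/s

8013 m/s


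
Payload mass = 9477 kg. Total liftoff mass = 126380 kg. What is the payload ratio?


PR = 9477 / 126380 = 0.075

0.075


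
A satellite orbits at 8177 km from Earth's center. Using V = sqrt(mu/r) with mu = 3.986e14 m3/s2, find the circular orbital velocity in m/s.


V = sqrt(3.986e14 / 8177000) = 6982 m/s

6982 m/s


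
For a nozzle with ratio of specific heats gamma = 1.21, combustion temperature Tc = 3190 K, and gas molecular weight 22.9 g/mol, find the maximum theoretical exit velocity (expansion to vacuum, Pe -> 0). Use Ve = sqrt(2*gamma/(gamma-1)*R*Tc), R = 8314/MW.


R = 8314 / 22.9 = 363.06 J/(kg.K)
Ve = sqrt(2 * 1.21 / (1.21 - 1) * 363.06 * 3190) = 3653 m/s

3653 m/s


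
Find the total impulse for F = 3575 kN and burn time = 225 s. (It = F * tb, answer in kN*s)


It = 3575 * 225 = 804375 kN*s

804375 kN*s


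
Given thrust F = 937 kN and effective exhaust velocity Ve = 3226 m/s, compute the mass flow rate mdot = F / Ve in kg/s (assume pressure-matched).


mdot = F / Ve = 937000 / 3226 = 290.5 kg/s

290.5 kg/s


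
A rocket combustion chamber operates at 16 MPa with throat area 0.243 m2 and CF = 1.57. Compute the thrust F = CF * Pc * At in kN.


F = 1.57 * 16e6 * 0.243 = 6.1042e+06 N = 6104.2 kN

6104.2 kN


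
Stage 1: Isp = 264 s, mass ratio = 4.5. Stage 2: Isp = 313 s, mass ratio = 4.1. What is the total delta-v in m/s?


dV1 = 264 * 9.81 * ln(4.5) = 3895.3 m/s
dV2 = 313 * 9.81 * ln(4.1) = 4332.5 m/s
Total dV = 3895.3 + 4332.5 = 8227.8 m/s ~ 8228 m/s

8228 m/s


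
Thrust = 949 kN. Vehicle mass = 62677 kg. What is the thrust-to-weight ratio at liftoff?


TWR = 949000 / (62677 * 9.81) = 1.54

1.54


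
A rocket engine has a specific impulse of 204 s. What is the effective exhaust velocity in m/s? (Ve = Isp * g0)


Ve = Isp * g0 = 204 * 9.81 = 2001.2 m/s

2001.2 m/s


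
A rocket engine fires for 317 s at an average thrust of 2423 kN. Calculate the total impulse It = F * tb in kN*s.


It = 2423 * 317 = 768091 kN*s

768091 kN*s


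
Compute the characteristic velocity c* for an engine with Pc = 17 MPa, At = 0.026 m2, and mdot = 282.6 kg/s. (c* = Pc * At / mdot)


c* = 17e6 * 0.026 / 282.6 = 1564 m/s

1564 m/s


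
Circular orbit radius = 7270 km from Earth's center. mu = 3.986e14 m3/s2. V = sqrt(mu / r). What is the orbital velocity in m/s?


V = sqrt(3.986e14 / 7270000) = 7405 m/s

7405 m/s


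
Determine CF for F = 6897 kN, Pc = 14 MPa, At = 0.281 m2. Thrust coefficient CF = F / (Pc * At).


CF = 6897000 / (14e6 * 0.281) = 1.75

1.75


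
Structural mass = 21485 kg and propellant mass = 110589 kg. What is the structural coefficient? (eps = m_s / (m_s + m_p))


eps = 21485 / (21485 + 110589) = 0.1627

0.1627


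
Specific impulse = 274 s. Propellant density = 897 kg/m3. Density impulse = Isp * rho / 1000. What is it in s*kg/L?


rho*Isp = 274 * 897 / 1000 = 246 s*kg/L

246 s*kg/L


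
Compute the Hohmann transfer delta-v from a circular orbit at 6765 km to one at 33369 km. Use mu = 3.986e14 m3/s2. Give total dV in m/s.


V1 = sqrt(mu/r1) = 7676.0 m/s
dV1 = V1*(sqrt(2*r2/(r1+r2)) - 1) = 2222.41 m/s
V2 = sqrt(mu/r2) = 3456.19 m/s
dV2 = V2*(1 - sqrt(2*r1/(r1+r2))) = 1449.45 m/s
Total dV = 3672 m/s

3672 m/s


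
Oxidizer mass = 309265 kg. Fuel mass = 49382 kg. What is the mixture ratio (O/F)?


MR = 309265 / 49382 = 6.26

6.26


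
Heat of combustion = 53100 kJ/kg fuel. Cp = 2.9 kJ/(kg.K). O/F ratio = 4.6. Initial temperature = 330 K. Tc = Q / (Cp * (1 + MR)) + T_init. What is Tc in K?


Tc = 53100 / (2.9 * (1 + 4.6)) + 330 = 3600 K

3600 K


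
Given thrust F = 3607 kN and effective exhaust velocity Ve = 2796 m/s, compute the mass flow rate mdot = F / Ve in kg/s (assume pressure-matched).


mdot = F / Ve = 3607000 / 2796 = 1290.1 kg/s

1290.1 kg/s


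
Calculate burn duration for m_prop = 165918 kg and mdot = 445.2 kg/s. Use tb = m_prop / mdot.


tb = 165918 / 445.2 = 372.7 s

372.7 s


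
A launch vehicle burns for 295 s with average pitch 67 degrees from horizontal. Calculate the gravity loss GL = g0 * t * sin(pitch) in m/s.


GL = 9.81 * 295 * sin(67 deg) = 2664 m/s

2664 m/s


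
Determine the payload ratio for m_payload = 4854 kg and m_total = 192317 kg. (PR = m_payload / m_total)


PR = 4854 / 192317 = 0.0252

0.0252


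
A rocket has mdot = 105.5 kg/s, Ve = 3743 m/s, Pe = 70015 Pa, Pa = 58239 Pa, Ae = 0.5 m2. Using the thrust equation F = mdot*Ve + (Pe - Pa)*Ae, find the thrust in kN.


F = 105.5 * 3743 + (70015 - 58239) * 0.5 = 400774.0 N = 400.8 kN

400.8 kN


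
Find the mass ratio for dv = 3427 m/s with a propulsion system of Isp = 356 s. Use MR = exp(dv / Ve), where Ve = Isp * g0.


Ve = 356 * 9.81 = 3492.36 m/s
MR = exp(3427 / 3492.36) = 2.668

2.668


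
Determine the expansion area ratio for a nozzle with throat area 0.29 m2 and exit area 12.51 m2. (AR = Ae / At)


AR = 12.51 / 0.29 = 43.1

43.1


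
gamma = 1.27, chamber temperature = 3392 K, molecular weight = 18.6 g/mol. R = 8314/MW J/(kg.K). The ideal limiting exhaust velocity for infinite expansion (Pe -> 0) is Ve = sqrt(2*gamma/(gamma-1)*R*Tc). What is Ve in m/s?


R = 8314 / 18.6 = 446.99 J/(kg.K)
Ve = sqrt(2 * 1.27 / (1.27 - 1) * 446.99 * 3392) = 3777 m/s

3777 m/s


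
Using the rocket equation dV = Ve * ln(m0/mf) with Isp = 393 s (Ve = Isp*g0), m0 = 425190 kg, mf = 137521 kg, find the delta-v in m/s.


Ve = 393 * 9.81 = 3855.33 m/s
dV = 3855.33 * ln(425190/137521) = 4352 m/s

4352 m/s


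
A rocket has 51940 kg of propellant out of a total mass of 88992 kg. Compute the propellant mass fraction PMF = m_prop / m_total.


PMF = 51940 / 88992 = 0.584

0.584


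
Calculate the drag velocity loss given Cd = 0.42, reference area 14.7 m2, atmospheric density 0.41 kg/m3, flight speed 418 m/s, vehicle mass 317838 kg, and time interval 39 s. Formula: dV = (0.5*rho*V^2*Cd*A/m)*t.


D = 0.5 * 0.41 * 418^2 * 0.42 * 14.7 = 221142.93 N
a = 221142.93 / 317838 = 0.6958 m/s2
dV = 0.6958 * 39 = 27.1 m/s

27.1 m/s


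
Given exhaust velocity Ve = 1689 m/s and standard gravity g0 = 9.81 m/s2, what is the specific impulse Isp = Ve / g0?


Isp = Ve / g0 = 1689 / 9.81 = 172.2 s

172.2 s


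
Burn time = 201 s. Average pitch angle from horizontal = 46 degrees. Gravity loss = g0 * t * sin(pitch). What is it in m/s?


GL = 9.81 * 201 * sin(46 deg) = 1418 m/s

1418 m/s


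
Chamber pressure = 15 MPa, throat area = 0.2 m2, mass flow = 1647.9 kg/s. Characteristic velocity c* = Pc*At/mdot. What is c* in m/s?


c* = 15e6 * 0.2 / 1647.9 = 1820 m/s

1820 m/s


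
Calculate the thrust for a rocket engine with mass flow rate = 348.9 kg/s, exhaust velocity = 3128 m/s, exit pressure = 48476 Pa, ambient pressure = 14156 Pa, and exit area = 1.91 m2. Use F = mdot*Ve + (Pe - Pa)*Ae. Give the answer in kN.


F = 348.9 * 3128 + (48476 - 14156) * 1.91 = 1.1569e+06 N = 1156.9 kN

1156.9 kN


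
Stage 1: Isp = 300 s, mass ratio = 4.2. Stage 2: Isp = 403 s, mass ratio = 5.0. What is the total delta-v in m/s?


dV1 = 300 * 9.81 * ln(4.2) = 4223.5 m/s
dV2 = 403 * 9.81 * ln(5.0) = 6362.8 m/s
Total dV = 4223.5 + 6362.8 = 10586.3 m/s ~ 10586 m/s

10586 m/s


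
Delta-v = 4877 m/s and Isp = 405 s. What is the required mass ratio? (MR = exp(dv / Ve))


Ve = 405 * 9.81 = 3973.05 m/s
MR = exp(4877 / 3973.05) = 3.413

3.413


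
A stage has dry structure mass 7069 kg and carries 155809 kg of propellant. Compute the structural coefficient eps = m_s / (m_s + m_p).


eps = 7069 / (7069 + 155809) = 0.0434

0.0434


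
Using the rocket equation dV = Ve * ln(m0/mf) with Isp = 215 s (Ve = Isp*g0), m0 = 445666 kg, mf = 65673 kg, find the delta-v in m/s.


Ve = 215 * 9.81 = 2109.15 m/s
dV = 2109.15 * ln(445666/65673) = 4039 m/s

4039 m/s


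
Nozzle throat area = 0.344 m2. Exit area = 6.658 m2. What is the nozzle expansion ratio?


AR = 6.658 / 0.344 = 19.4

19.4


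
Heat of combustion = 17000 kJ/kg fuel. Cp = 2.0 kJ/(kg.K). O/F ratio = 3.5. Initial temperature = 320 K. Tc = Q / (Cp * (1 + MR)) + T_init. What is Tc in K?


Tc = 17000 / (2.0 * (1 + 3.5)) + 320 = 2209 K

2209 K


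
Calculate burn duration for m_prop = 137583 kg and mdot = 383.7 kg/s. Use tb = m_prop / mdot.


tb = 137583 / 383.7 = 358.6 s

358.6 s


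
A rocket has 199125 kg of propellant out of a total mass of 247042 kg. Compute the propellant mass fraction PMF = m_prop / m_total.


PMF = 199125 / 247042 = 0.806

0.806


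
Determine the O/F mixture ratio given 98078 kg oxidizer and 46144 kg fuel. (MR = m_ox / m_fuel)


MR = 98078 / 46144 = 2.13

2.13


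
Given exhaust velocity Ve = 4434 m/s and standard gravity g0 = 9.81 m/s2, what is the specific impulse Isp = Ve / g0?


Isp = Ve / g0 = 4434 / 9.81 = 452.0 s

452.0 s


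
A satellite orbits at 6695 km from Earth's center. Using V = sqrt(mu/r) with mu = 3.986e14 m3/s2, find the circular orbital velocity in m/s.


V = sqrt(3.986e14 / 6695000) = 7716 m/s

7716 m/s


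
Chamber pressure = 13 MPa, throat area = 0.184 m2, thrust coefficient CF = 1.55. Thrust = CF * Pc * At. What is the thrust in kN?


F = 1.55 * 13e6 * 0.184 = 3.7076e+06 N = 3707.6 kN

3707.6 kN


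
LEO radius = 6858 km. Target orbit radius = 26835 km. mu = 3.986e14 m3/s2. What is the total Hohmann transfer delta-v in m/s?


V1 = sqrt(mu/r1) = 7623.77 m/s
dV1 = V1*(sqrt(2*r2/(r1+r2)) - 1) = 1998.24 m/s
V2 = sqrt(mu/r2) = 3854.05 m/s
dV2 = V2*(1 - sqrt(2*r1/(r1+r2))) = 1395.04 m/s
Total dV = 3393 m/s

3393 m/s


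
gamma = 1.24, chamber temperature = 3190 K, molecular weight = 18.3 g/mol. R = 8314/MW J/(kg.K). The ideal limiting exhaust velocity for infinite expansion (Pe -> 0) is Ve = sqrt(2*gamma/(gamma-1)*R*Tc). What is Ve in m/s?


R = 8314 / 18.3 = 454.32 J/(kg.K)
Ve = sqrt(2 * 1.24 / (1.24 - 1) * 454.32 * 3190) = 3870 m/s

3870 m/s


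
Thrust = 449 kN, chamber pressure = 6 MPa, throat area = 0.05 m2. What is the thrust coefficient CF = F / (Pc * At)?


CF = 449000 / (6e6 * 0.05) = 1.5

1.5


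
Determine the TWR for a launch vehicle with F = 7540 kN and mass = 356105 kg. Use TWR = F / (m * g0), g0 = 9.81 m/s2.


TWR = 7540000 / (356105 * 9.81) = 2.16

2.16


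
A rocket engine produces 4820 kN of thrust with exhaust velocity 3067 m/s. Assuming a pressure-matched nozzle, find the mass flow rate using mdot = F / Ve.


mdot = F / Ve = 4820000 / 3067 = 1571.6 kg/s

1571.6 kg/s


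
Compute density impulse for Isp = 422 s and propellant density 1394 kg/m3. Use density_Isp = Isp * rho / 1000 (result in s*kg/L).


rho*Isp = 422 * 1394 / 1000 = 588 s*kg/L

588 s*kg/L


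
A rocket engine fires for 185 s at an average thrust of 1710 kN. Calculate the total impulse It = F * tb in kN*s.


It = 1710 * 185 = 316350 kN*s

316350 kN*s


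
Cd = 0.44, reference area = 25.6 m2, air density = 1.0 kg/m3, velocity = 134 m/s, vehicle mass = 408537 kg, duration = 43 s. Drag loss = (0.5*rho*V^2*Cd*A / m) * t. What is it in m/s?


D = 0.5 * 1.0 * 134^2 * 0.44 * 25.6 = 101128.19 N
a = 101128.19 / 408537 = 0.2475 m/s2
dV = 0.2475 * 43 = 10.6 m/s

10.6 m/s


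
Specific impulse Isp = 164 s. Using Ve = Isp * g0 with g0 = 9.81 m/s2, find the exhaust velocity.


Ve = Isp * g0 = 164 * 9.81 = 1608.8 m/s

1608.8 m/s


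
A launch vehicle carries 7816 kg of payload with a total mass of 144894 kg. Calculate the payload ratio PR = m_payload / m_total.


PR = 7816 / 144894 = 0.0539

0.0539


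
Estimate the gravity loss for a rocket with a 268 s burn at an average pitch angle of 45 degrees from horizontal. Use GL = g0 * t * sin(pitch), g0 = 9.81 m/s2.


GL = 9.81 * 268 * sin(45 deg) = 1859 m/s

1859 m/s


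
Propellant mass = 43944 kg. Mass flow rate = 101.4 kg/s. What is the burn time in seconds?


tb = 43944 / 101.4 = 433.4 s

433.4 s


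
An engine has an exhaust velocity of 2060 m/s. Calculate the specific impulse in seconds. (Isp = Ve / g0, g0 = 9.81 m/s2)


Isp = Ve / g0 = 2060 / 9.81 = 210.0 s

210.0 s


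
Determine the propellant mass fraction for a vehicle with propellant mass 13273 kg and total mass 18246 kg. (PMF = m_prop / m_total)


PMF = 13273 / 18246 = 0.727

0.727


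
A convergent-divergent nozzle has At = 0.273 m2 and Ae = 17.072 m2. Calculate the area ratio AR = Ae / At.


AR = 17.072 / 0.273 = 62.5

62.5


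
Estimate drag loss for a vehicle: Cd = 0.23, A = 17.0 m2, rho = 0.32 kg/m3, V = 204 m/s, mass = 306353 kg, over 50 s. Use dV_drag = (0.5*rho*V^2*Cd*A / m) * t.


D = 0.5 * 0.32 * 204^2 * 0.23 * 17.0 = 26034.97 N
a = 26034.97 / 306353 = 0.085 m/s2
dV = 0.085 * 50 = 4.2 m/s

4.2 m/s


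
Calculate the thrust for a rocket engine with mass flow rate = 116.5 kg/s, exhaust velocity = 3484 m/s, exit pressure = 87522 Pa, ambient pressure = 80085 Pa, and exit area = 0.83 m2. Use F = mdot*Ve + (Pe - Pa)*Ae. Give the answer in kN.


F = 116.5 * 3484 + (87522 - 80085) * 0.83 = 412059.0 N = 412.1 kN

412.1 kN


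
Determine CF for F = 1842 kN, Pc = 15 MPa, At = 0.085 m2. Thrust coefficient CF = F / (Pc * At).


CF = 1842000 / (15e6 * 0.085) = 1.44

1.44


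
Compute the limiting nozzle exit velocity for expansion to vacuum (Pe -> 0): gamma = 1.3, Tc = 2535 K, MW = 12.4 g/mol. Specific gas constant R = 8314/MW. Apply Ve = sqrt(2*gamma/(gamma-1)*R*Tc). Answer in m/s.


R = 8314 / 12.4 = 670.48 J/(kg.K)
Ve = sqrt(2 * 1.3 / (1.3 - 1) * 670.48 * 2535) = 3838 m/s

3838 m/s


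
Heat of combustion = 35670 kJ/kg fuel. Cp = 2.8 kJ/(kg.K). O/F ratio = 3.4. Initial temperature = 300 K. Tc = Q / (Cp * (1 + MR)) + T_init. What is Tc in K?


Tc = 35670 / (2.8 * (1 + 3.4)) + 300 = 3195 K

3195 K


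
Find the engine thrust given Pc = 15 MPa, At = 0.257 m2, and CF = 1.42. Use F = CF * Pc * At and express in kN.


F = 1.42 * 15e6 * 0.257 = 5.4741e+06 N = 5474.1 kN

5474.1 kN


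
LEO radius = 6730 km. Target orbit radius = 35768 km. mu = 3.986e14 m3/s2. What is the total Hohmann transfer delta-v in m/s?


V1 = sqrt(mu/r1) = 7695.93 m/s
dV1 = V1*(sqrt(2*r2/(r1+r2)) - 1) = 2288.87 m/s
V2 = sqrt(mu/r2) = 3338.27 m/s
dV2 = V2*(1 - sqrt(2*r1/(r1+r2))) = 1459.56 m/s
Total dV = 3748 m/s

3748 m/s


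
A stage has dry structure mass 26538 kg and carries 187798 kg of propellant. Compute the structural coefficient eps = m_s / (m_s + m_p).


eps = 26538 / (26538 + 187798) = 0.1238

0.1238


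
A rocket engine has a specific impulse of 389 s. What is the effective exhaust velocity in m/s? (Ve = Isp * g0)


Ve = Isp * g0 = 389 * 9.81 = 3816.1 m/s

3816.1 m/s


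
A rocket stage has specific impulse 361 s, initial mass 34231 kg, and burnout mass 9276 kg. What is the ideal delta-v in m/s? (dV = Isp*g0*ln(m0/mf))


Ve = 361 * 9.81 = 3541.41 m/s
dV = 3541.41 * ln(34231/9276) = 4624 m/s

4624 m/s


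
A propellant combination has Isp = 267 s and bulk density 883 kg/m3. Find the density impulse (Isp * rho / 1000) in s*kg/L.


rho*Isp = 267 * 883 / 1000 = 236 s*kg/L

236 s*kg/L


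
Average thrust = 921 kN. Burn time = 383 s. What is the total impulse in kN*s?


It = 921 * 383 = 352743 kN*s

352743 kN*s


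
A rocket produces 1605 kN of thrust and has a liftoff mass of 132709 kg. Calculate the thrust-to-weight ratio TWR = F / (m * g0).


TWR = 1605000 / (132709 * 9.81) = 1.23

1.23


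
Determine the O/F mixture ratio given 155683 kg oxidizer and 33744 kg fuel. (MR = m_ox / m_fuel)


MR = 155683 / 33744 = 4.61

4.61


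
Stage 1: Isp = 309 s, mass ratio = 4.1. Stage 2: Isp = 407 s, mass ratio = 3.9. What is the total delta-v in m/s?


dV1 = 309 * 9.81 * ln(4.1) = 4277.1 m/s
dV2 = 407 * 9.81 * ln(3.9) = 5433.9 m/s
Total dV = 4277.1 + 5433.9 = 9711.0 m/s ~ 9711 m/s

9711 m/s


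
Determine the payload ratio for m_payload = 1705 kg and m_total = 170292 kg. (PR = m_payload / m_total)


PR = 1705 / 170292 = 0.01

0.01


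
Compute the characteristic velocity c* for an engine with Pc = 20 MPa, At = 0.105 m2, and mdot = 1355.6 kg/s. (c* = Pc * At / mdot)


c* = 20e6 * 0.105 / 1355.6 = 1549 m/s

1549 m/s


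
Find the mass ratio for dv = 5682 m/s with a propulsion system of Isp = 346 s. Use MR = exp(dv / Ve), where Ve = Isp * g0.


Ve = 346 * 9.81 = 3394.26 m/s
MR = exp(5682 / 3394.26) = 5.333

5.333


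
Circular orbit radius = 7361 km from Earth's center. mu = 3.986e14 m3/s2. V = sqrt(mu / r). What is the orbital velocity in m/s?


V = sqrt(3.986e14 / 7361000) = 7359 m/s

7359 m/s


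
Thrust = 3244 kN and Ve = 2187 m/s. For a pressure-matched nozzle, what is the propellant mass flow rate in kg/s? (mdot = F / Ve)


mdot = F / Ve = 3244000 / 2187 = 1483.3 kg/s

1483.3 kg/s


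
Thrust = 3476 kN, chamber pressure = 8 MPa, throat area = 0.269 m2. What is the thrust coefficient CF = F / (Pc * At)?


CF = 3476000 / (8e6 * 0.269) = 1.62

1.62


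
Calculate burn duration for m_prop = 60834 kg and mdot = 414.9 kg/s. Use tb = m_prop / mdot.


tb = 60834 / 414.9 = 146.6 s

146.6 s


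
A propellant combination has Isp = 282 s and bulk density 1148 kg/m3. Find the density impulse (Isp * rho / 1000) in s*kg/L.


rho*Isp = 282 * 1148 / 1000 = 324 s*kg/L

324 s*kg/L


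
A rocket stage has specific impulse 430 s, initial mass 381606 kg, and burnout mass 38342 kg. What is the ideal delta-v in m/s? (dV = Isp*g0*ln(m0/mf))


Ve = 430 * 9.81 = 4218.3 m/s
dV = 4218.3 * ln(381606/38342) = 9693 m/s

9693 m/s


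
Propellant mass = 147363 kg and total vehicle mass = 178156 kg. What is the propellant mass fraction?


PMF = 147363 / 178156 = 0.827

0.827


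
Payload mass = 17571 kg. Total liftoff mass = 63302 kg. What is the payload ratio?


PR = 17571 / 63302 = 0.2776

0.2776


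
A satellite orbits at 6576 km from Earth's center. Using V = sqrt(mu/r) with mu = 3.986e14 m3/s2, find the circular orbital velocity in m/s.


V = sqrt(3.986e14 / 6576000) = 7786 m/s

7786 m/s


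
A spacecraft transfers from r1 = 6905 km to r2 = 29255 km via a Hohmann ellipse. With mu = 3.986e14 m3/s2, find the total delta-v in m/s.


V1 = sqrt(mu/r1) = 7597.78 m/s
dV1 = V1*(sqrt(2*r2/(r1+r2)) - 1) = 2066.9 m/s
V2 = sqrt(mu/r2) = 3691.21 m/s
dV2 = V2*(1 - sqrt(2*r1/(r1+r2))) = 1410.07 m/s
Total dV = 3477 m/s

3477 m/s


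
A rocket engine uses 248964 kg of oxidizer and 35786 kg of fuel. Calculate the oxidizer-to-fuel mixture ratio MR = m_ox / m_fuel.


MR = 248964 / 35786 = 6.96

6.96


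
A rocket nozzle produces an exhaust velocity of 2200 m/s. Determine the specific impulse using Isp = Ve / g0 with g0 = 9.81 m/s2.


Isp = Ve / g0 = 2200 / 9.81 = 224.3 s

224.3 s


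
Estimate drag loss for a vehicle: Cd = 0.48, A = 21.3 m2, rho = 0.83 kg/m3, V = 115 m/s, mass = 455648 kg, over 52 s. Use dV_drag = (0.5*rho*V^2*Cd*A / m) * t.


D = 0.5 * 0.83 * 115^2 * 0.48 * 21.3 = 56113.15 N
a = 56113.15 / 455648 = 0.1232 m/s2
dV = 0.1232 * 52 = 6.4 m/s

6.4 m/s


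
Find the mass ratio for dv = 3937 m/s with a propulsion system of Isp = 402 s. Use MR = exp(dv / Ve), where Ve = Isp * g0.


Ve = 402 * 9.81 = 3943.62 m/s
MR = exp(3937 / 3943.62) = 2.714

2.714


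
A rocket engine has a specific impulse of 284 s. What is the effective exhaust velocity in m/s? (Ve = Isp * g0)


Ve = Isp * g0 = 284 * 9.81 = 2786.0 m/s

2786.0 m/s


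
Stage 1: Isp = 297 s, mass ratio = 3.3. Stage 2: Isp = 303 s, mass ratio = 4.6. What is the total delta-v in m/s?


dV1 = 297 * 9.81 * ln(3.3) = 3478.6 m/s
dV2 = 303 * 9.81 * ln(4.6) = 4536.1 m/s
Total dV = 3478.6 + 4536.1 = 8014.7 m/s ~ 8015 m/s

8015 m/s


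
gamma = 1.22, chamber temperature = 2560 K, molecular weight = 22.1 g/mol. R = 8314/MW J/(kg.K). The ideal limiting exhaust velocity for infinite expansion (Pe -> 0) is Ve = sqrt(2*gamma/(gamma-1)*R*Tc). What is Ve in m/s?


R = 8314 / 22.1 = 376.2 J/(kg.K)
Ve = sqrt(2 * 1.22 / (1.22 - 1) * 376.2 * 2560) = 3268 m/s

3268 m/s


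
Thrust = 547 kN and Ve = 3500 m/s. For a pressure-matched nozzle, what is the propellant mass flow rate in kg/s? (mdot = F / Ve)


mdot = F / Ve = 547000 / 3500 = 156.3 kg/s

156.3 kg/s


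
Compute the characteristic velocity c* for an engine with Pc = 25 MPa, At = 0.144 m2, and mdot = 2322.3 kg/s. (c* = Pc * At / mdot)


c* = 25e6 * 0.144 / 2322.3 = 1550 m/s

1550 m/s


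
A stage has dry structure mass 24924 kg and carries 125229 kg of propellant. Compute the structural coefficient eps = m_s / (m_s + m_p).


eps = 24924 / (24924 + 125229) = 0.166

0.166


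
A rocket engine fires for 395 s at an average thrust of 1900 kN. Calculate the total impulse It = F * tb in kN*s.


It = 1900 * 395 = 750500 kN*s

750500 kN*s


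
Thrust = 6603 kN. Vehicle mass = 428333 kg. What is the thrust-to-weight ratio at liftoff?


TWR = 6603000 / (428333 * 9.81) = 1.57

1.57


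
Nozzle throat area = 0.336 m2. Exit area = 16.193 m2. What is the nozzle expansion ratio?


AR = 16.193 / 0.336 = 48.2

48.2


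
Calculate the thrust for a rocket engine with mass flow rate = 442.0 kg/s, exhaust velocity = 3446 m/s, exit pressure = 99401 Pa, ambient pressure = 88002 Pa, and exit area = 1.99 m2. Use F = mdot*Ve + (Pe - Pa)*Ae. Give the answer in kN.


F = 442.0 * 3446 + (99401 - 88002) * 1.99 = 1.5458e+06 N = 1545.8 kN

1545.8 kN


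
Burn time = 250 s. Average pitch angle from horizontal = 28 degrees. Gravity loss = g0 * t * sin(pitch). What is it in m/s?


GL = 9.81 * 250 * sin(28 deg) = 1151 m/s

1151 m/s


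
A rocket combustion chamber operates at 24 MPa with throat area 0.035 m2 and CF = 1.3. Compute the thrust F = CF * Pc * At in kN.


F = 1.3 * 24e6 * 0.035 = 1.0920e+06 N = 1092.0 kN

1092.0 kN


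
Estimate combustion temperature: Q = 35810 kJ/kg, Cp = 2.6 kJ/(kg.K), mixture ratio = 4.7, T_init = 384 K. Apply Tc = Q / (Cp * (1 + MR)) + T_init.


Tc = 35810 / (2.6 * (1 + 4.7)) + 384 = 2800 K

2800 K


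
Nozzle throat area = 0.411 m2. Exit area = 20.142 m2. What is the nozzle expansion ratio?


AR = 20.142 / 0.411 = 49.0

49.0


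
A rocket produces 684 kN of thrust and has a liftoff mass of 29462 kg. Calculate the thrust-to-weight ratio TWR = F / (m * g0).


TWR = 684000 / (29462 * 9.81) = 2.37

2.37


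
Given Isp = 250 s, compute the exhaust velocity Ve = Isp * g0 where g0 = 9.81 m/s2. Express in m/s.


Ve = Isp * g0 = 250 * 9.81 = 2452.5 m/s

2452.5 m/s


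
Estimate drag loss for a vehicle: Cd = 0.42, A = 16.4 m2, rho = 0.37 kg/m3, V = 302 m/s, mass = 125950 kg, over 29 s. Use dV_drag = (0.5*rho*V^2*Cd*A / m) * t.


D = 0.5 * 0.37 * 302^2 * 0.42 * 16.4 = 116219.43 N
a = 116219.43 / 125950 = 0.9227 m/s2
dV = 0.9227 * 29 = 26.8 m/s

26.8 m/s


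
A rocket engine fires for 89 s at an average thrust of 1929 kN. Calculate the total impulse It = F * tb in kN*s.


It = 1929 * 89 = 171681 kN*s

171681 kN*s


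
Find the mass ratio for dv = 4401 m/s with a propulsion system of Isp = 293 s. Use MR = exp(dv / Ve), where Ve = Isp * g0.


Ve = 293 * 9.81 = 2874.33 m/s
MR = exp(4401 / 2874.33) = 4.623

4.623


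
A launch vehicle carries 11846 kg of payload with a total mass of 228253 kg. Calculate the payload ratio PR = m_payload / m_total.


PR = 11846 / 228253 = 0.0519

0.0519


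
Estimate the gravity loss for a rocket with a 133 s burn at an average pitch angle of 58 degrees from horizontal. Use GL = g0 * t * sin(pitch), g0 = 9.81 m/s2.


GL = 9.81 * 133 * sin(58 deg) = 1106 m/s

1106 m/s


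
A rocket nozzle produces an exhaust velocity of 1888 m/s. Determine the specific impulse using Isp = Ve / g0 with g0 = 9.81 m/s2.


Isp = Ve / g0 = 1888 / 9.81 = 192.5 s

192.5 s


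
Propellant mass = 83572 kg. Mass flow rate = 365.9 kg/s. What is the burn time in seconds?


tb = 83572 / 365.9 = 228.4 s

228.4 s


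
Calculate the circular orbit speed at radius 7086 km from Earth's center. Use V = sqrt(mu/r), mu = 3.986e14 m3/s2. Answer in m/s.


V = sqrt(3.986e14 / 7086000) = 7500 m/s

7500 m/s


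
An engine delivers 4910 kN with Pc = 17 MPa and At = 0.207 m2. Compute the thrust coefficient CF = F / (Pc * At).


CF = 4910000 / (17e6 * 0.207) = 1.4

1.4


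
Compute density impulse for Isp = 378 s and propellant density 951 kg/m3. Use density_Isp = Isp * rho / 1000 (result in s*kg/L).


rho*Isp = 378 * 951 / 1000 = 359 s*kg/L

359 s*kg/L


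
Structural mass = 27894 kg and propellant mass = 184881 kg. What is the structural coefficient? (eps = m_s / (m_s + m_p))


eps = 27894 / (27894 + 184881) = 0.1311

0.1311


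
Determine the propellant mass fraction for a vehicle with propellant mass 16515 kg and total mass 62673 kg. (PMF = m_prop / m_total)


PMF = 16515 / 62673 = 0.264

0.264


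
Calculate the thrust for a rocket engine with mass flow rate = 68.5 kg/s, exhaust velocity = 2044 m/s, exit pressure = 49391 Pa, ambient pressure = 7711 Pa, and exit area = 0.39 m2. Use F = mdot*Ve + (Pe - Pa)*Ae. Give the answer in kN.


F = 68.5 * 2044 + (49391 - 7711) * 0.39 = 156269.0 N = 156.3 kN

156.3 kN


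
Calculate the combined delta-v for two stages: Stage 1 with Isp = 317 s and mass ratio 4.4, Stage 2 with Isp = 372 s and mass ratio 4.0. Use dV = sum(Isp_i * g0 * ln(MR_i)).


dV1 = 317 * 9.81 * ln(4.4) = 4607.4 m/s
dV2 = 372 * 9.81 * ln(4.0) = 5059.0 m/s
Total dV = 4607.4 + 5059.0 = 9666.4 m/s ~ 9666 m/s

9666 m/s


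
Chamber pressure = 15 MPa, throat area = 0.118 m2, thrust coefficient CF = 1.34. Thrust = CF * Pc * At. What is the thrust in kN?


F = 1.34 * 15e6 * 0.118 = 2.3718e+06 N = 2371.8 kN

2371.8 kN


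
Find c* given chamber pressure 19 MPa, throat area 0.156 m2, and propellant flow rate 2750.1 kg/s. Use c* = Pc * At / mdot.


c* = 19e6 * 0.156 / 2750.1 = 1078 m/s

1078 m/s


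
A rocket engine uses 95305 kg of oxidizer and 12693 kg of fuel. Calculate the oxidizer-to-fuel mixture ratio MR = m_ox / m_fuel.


MR = 95305 / 12693 = 7.51

7.51


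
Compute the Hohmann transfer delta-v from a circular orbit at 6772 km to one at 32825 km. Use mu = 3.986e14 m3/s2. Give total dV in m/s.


V1 = sqrt(mu/r1) = 7672.03 m/s
dV1 = V1*(sqrt(2*r2/(r1+r2)) - 1) = 2206.59 m/s
V2 = sqrt(mu/r2) = 3484.71 m/s
dV2 = V2*(1 - sqrt(2*r1/(r1+r2))) = 1446.69 m/s
Total dV = 3653 m/s

3653 m/s


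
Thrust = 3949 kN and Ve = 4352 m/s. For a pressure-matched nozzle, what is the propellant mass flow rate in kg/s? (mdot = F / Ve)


mdot = F / Ve = 3949000 / 4352 = 907.4 kg/s

907.4 kg/s


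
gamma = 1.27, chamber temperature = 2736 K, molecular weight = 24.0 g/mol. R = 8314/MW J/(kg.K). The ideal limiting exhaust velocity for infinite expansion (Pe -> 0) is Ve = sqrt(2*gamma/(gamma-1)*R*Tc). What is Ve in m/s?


R = 8314 / 24.0 = 346.42 J/(kg.K)
Ve = sqrt(2 * 1.27 / (1.27 - 1) * 346.42 * 2736) = 2986 m/s

2986 m/s


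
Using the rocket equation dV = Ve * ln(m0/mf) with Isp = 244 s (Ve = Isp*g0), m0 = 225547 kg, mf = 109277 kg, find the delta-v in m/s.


Ve = 244 * 9.81 = 2393.64 m/s
dV = 2393.64 * ln(225547/109277) = 1735 m/s

1735 m/s


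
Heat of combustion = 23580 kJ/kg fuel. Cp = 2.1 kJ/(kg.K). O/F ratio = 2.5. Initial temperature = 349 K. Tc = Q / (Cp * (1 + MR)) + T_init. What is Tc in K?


Tc = 23580 / (2.1 * (1 + 2.5)) + 349 = 3557 K

3557 K


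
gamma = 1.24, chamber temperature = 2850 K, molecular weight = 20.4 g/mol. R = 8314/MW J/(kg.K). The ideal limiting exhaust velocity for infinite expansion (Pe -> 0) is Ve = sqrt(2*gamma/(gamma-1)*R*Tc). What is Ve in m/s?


R = 8314 / 20.4 = 407.55 J/(kg.K)
Ve = sqrt(2 * 1.24 / (1.24 - 1) * 407.55 * 2850) = 3464 m/s

3464 m/s


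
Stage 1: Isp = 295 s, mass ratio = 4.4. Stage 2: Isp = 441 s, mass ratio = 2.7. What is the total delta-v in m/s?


dV1 = 295 * 9.81 * ln(4.4) = 4287.7 m/s
dV2 = 441 * 9.81 * ln(2.7) = 4297.0 m/s
Total dV = 4287.7 + 4297.0 = 8584.7 m/s ~ 8585 m/s

8585 m/s


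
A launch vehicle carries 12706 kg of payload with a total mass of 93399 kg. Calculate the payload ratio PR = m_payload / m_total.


PR = 12706 / 93399 = 0.136

0.136


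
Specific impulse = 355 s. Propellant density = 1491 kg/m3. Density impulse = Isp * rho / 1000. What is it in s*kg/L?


rho*Isp = 355 * 1491 / 1000 = 529 s*kg/L

529 s*kg/L


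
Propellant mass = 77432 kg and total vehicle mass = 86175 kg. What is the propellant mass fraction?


PMF = 77432 / 86175 = 0.899

0.899


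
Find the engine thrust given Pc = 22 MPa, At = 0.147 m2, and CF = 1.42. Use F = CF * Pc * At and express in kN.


F = 1.42 * 22e6 * 0.147 = 4.5923e+06 N = 4592.3 kN

4592.3 kN


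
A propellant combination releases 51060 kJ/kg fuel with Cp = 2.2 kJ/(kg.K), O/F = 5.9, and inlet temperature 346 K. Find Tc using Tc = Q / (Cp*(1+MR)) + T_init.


Tc = 51060 / (2.2 * (1 + 5.9)) + 346 = 3710 K

3710 K


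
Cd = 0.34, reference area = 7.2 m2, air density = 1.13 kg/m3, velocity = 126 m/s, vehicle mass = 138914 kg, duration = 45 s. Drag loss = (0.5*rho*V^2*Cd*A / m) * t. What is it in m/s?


D = 0.5 * 1.13 * 126^2 * 0.34 * 7.2 = 21958.41 N
a = 21958.41 / 138914 = 0.1581 m/s2
dV = 0.1581 * 45 = 7.1 m/s

7.1 m/s


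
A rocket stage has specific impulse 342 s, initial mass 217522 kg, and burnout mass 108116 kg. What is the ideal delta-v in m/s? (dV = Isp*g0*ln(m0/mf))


Ve = 342 * 9.81 = 3355.02 m/s
dV = 3355.02 * ln(217522/108116) = 2345 m/s

2345 m/s


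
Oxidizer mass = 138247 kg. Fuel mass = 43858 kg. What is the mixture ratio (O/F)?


MR = 138247 / 43858 = 3.15

3.15


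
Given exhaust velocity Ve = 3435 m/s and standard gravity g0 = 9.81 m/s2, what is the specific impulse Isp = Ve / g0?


Isp = Ve / g0 = 3435 / 9.81 = 350.2 s

350.2 s


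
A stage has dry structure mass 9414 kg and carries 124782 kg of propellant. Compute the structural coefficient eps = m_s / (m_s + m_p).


eps = 9414 / (9414 + 124782) = 0.0702

0.0702


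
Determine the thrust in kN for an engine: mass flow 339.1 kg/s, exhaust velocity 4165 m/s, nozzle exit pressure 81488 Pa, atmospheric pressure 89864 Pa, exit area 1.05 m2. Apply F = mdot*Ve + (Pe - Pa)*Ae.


F = 339.1 * 4165 + (81488 - 89864) * 1.05 = 1.4036e+06 N = 1403.6 kN

1403.6 kN


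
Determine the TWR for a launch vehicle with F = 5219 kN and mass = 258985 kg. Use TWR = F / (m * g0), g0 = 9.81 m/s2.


TWR = 5219000 / (258985 * 9.81) = 2.05

2.05


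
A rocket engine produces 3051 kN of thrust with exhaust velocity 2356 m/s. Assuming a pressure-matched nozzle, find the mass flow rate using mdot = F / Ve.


mdot = F / Ve = 3051000 / 2356 = 1295.0 kg/s

1295.0 kg/s


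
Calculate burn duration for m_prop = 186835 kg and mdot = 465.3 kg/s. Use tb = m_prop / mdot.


tb = 186835 / 465.3 = 401.5 s

401.5 s


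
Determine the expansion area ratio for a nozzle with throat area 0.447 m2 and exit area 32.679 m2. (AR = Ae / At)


AR = 32.679 / 0.447 = 73.1

73.1


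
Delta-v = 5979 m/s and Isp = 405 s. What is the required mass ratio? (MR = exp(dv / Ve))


Ve = 405 * 9.81 = 3973.05 m/s
MR = exp(5979 / 3973.05) = 4.504

4.504


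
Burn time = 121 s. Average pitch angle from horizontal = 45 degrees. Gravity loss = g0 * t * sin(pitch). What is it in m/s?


GL = 9.81 * 121 * sin(45 deg) = 839 m/s

839 m/s
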